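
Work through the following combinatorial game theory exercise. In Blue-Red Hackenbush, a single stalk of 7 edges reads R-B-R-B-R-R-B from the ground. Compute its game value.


Edges (from ground): R-B-R-B-R-R-B
By Berlekamp's sign-expansion rule, a Blue-Red Hackenbush stalk has the value of the surreal number whose sign sequence is the edge sequence with B -> + and R -> -.
Sign sequence: -+-+--+
Trace the sign expansion in the surreal number tree, starting from 0:
Edge 1: R (sign -) -> bounds (-inf, 0), value = -1
Edge 2: B (sign +) -> bounds (-1, 0), value = -1/2
Edge 3: R (sign -) -> bounds (-1, -1/2), value = -3/4
Edge 4: B (sign +) -> bounds (-3/4, -1/2), value = -5/8
Edge 5: R (sign -) -> bounds (-3/4, -5/8), value = -11/16
Edge 6: R (sign -) -> bounds (-3/4, -11/16), value = -23/32
Edge 7: B (sign +) -> bounds (-23/32, -11/16), value = -45/64
Game value = -45/64

-45/64


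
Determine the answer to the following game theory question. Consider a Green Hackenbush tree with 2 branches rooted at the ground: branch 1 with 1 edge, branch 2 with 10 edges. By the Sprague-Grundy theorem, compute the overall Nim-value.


The tree has 2 branches from the ground vertex.
In Green Hackenbush, the Nim-value of a simple path of length k is k.
Branch 1: length 1, Nim-value = 1
Branch 2: length 10, Nim-value = 10
Total Nim-value = XOR of all branch values:
0 XOR 1 = 1
1 XOR 10 = 11
Nim-value of the tree = 11

11


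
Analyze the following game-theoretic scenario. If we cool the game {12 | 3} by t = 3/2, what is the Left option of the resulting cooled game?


Original game: {12 | 3} (a switch {a | b} with a > b).
Cooling by t (for t below the temperature (a - b)/2 = 9/2) taxes each move by t: {a | b} cooled by t is {a - t | b + t}.
Cooling amount: t = 3/2
Cooled Left option: 12 - 3/2 = 21/2
Cooled Right option: 3 + 3/2 = 9/2
Cooled game: {21/2 | 9/2}
Left option = 21/2

21/2


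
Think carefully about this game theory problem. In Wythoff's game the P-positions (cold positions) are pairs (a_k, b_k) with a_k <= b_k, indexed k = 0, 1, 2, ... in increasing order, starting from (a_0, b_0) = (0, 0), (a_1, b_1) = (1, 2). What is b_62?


By Wythoff's theorem, a_k = floor(k * phi) and b_k = floor(k * phi^2) = a_k + k, where phi = (1 + sqrt(5))/2 is the golden ratio.
phi = (1 + sqrt(5))/2 = 1.618034
phi^2 = phi + 1 = 2.618034
k = 62
k * phi^2 = 62 * 2.618034 = 162.318107
b_62 = floor(k * phi^2) = 162 (check: a_62 + k = 100 + 62 = 162)

162


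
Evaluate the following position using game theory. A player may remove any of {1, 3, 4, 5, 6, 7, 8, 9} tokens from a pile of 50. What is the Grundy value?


The subtraction set is S = {1, 3, 4, 5, 6, 7, 8, 9}.
G(k) = mex{ G(k - s) : s in S, s <= k }. We compute iteratively: G(0) = 0.
G(1) = mex({0}) = 1
G(2) = mex({1}) = 0
G(3) = mex({0}) = 1
G(4) = mex({0, 1}) = 2
G(5) = mex({0, 1, 2}) = 3
G(6) = mex({0, 1, 3}) = 2
G(7) = mex({0, 1, 2}) = 3
G(8) = mex({0, 1, 2, 3}) = 4
G(9) = mex({0, 1, 2, 3, 4}) = 5
G(10) = mex({0, 1, 2, 3, 5}) = 4
G(11) = mex({0, 1, 2, 3, 4}) = 5
G(12) = mex({1, 2, 3, 4, 5}) = 0
G(13) = mex({0, 2, 3, 4, 5}) = 1
G(14) = mex({1, 2, 3, 4, 5}) = 0
G(15) = mex({0, 2, 3, 4, 5}) = 1
G(16) = mex({0, 1, 3, 4, 5}) = 2
G(17) = mex({0, 1, 2, 4, 5}) = 3
G(18) = mex({0, 1, 3, 4, 5}) = 2
G(19) = mex({0, 1, 2, 4, 5}) = 3
G(20) = mex({0, 1, 2, 3, 5}) = 4
Observe that G(12)..G(20) = 0, 1, 0, 1, 2, 3, 2, 3, 4 repeats G(0)..G(8) = 0, 1, 0, 1, 2, 3, 2, 3, 4.
For k >= max(S) = 9, G(k) is determined by the previous 9 values G(k-9)..G(k-1); a window of 9 consecutive values has recurred shifted by 12, so by induction G(k + 12) = G(k) for all k >= 0: the sequence is periodic from the start with period 12.
One period: G(0..11) = 0, 1, 0, 1, 2, 3, 2, 3, 4, 5, 4, 5.
50 mod 12 = 2, so G(50) = G(2) = 0.

0


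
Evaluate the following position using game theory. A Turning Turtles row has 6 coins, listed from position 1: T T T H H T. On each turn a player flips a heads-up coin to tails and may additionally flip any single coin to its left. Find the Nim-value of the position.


Coins: T T T H H T
Key fact: a single head at position k behaves exactly like a Nim heap of size k (turning it to T and optionally flipping a coin at j < k corresponds to moving the heap from k to j, or to 0), and heads combine as a disjunctive sum (two heads at the same place would cancel, matching j XOR j = 0). So the Nim-value is the XOR of the 1-indexed positions of the heads.
Face-up positions (1-indexed): [4, 5]
XOR 0 with 4: 0 XOR 4 = 4
XOR 4 with 5: 4 XOR 5 = 1
Nim-value = 1

1


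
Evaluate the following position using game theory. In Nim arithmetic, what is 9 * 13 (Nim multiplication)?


Nim multiplication is bilinear over XOR: (u XOR v) * w = (u*w) XOR (v*w).
So we split each operand into its bit components and XOR the pairwise Nim products.
9 = 1 + 8 (as XOR of powers of 2).
13 = 1 + 4 + 8 (as XOR of powers of 2).
Using the standard Nim-product table on single bits:
  2*2 = 3,   2*4 = 8,   2*8 = 12,
  4*4 = 6,   4*8 = 11,  8*8 = 13,
and  1*x = x (identity), k*l = l*k (commutative).
Pairwise Nim products:
  1 * 1 = 1
  1 * 4 = 4
  1 * 8 = 8
  8 * 1 = 8
  8 * 4 = 11
  8 * 8 = 13
XOR them: 1 XOR 4 XOR 8 XOR 8 XOR 11 XOR 13 = 3.
Result: 9 * 13 = 3 (in Nim).

3


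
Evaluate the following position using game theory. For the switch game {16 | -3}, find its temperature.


The game is {16 | -3}, a switch {a | b} with numbers a > b.
Cooling {a | b} by t gives {a - t | b + t}, which stops being hot when a - t = b + t, i.e. at t = (a - b)/2. So the temperature of a switch is (a - b)/2.
Temperature = (Left option - Right option) / 2
= (16 - (-3)) / 2
= 19 / 2
= 19/2

19/2


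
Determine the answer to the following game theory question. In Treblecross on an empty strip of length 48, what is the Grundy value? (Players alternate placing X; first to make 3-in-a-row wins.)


Treblecross: place X on empty cells; 3-in-a-row wins.
Playing within two cells of an existing X lets the opponent win at once, so sensible play treats the cells i-2..i+2 around each X as dead. The player left with no safe cell loses, so this is a normal-play take-away game on strips of safe cells.
Placing X at cell i (0-indexed) of a strip of k safe cells leaves independent strips of sizes max(0, i-2) and max(0, k-i-3). Hence G(k) = mex{ G(max(0,i-2)) XOR G(max(0,k-i-3)) : 0 <= i < k }, with G(0) = 0.
G(1): splits (0,0):0^0=0 -> mex({0}) = 1
G(2): splits (0,0):0^0=0 -> mex({0}) = 1
G(3): splits (0,0):0^0=0 -> mex({0}) = 1
G(4): splits (0,1):0^1=1 (0,0):0^0=0 -> mex({0, 1}) = 2
G(5): splits (0,2):0^1=1 (0,1):0^1=1 (0,0):0^0=0 -> mex({0, 1}) = 2
G(6) = mex({1}) = 0
G(7) = mex({0, 1, 2}) = 3
G(8) = mex({0, 1, 2}) = 3
G(9) = mex({0, 2}) = 1
G(10) = mex({0, 2, 3}) = 1
G(11) = mex({0, 3}) = 1
G(12) = mex({1, 3}) = 0
G(13) = mex({0, 1, 2, 3}) = 4
G(14) = mex({0, 1, 2}) = 3
G(15) = mex({0, 1, 2}) = 3
G(16) = mex({0, 1, 2, 4}) = 3
G(17) = mex({0, 1, 3, 4}) = 2
G(18) = mex({0, 1, 3, 4}) = 2
G(19) = mex({0, 1, 3, 5}) = 2
G(20) = mex({0, 1, 2, 3, 5}) = 4
G(21) = mex({0, 1, 2, 3, 5}) = 4
G(22) = mex({1, 2, 6}) = 0
G(23) = mex({0, 1, 2, 3, 4, 6}) = 5
G(24) = mex({0, 1, 2, 3, 4}) = 5
G(25) = mex({0, 1, 3, 4, 7}) = 2
G(26) = mex({0, 1, 3, 4, 5, 7}) = 2
G(27) = mex({0, 1, 3, 5}) = 2
G(28) = mex({0, 1, 2, 5}) = 3
G(29) = mex({0, 1, 2, 4, 5, 6}) = 3
G(30) = mex({1, 2, 4, 6}) = 0
G(31) = mex({0, 1, 2, 3, 4, 6}) = 5
G(32) = mex({1, 2, 3, 4, 7}) = 0
G(33) = mex({0, 3, 7}) = 1
G(34) = mex({0, 2, 3, 5, 7}) = 1
G(35) = mex({0, 2, 3, 5, 6}) = 1
G(36) = mex({0, 1, 2, 5, 6}) = 3
G(37) = mex({0, 1, 2, 4, 5, 6}) = 3
G(38) = mex({0, 1, 2, 4}) = 3
G(39) = mex({0, 1, 2, 3, 4, 7}) = 5
G(40) = mex({0, 1, 2, 3, 4, 5, 7}) = 6
G(41) = mex({0, 1, 2, 3, 5, 7}) = 4
G(42) = mex({0, 1, 2, 3, 5, 6, 7}) = 4
G(43) = mex({0, 2, 3, 5, 6}) = 1
G(44) = mex({1, 2, 3, 4, 5, 6}) = 0
G(45) = mex({0, 1, 2, 3, 4, 6, 7}) = 5
G(46) = mex({0, 1, 2, 3, 4, 7}) = 5
G(47) = mex({0, 1, 2, 3, 4, 5, 7}) = 6
G(48) = mex({0, 1, 2, 3, 4, 5, 7}) = 6
Therefore G(48) = 6.

6


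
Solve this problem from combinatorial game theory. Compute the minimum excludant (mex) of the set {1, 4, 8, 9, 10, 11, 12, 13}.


Set = {1, 4, 8, 9, 10, 11, 12, 13}
0 is NOT in the set. This is the mex.
mex = 0

0


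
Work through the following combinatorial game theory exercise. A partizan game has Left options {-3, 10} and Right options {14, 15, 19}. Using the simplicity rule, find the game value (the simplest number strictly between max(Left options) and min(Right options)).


Left options: {-3, 10}, max = 10
Right options: {14, 15, 19}, min = 14
All options are numbers and max(Left) < min(Right), so by the simplicity theorem the value is the simplest (earliest-born) number strictly between 10 and 14.
Integers 11 through 13 all lie strictly between 10 and 14.
Among integers, the simplest (lowest birthday = smallest |n|; 0 is born on day 0, +-n on day n) is 11.
No non-integer in the interval can be simpler: if x is a non-integer in the interval, then floor(x) or ceil(x) also lies in the interval (the interval contains an integer), and both are proper prefixes of x's sign expansion, i.e. born earlier. So the game value is 11.
Game value = 11

11


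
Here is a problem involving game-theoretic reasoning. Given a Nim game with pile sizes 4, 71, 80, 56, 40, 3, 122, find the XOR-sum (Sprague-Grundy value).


We need the XOR (exclusive or) of all pile sizes.
After XOR-ing pile 1 (size 4): 0 XOR 4 = 4
After XOR-ing pile 2 (size 71): 4 XOR 71 = 67
After XOR-ing pile 3 (size 80): 67 XOR 80 = 19
After XOR-ing pile 4 (size 56): 19 XOR 56 = 43
After XOR-ing pile 5 (size 40): 43 XOR 40 = 3
After XOR-ing pile 6 (size 3): 3 XOR 3 = 0
After XOR-ing pile 7 (size 122): 0 XOR 122 = 122
The Nim-value of this position is 122.

122


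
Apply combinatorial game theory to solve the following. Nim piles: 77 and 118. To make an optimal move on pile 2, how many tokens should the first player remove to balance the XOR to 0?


Piles: 77 and 118
Current XOR: 77 XOR 118 = 59 (non-zero, so this is an N-position).
To make the XOR zero, we need to find a move that balances the piles.
For pile 2 (size 118): target = 118 XOR 59 = 77
We reduce pile 2 from 118 to 77.
Tokens removed: 118 - 77 = 41
Verification: 77 XOR 77 = 0

41


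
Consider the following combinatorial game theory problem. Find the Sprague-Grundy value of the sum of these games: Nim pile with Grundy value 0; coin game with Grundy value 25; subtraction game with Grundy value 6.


By the Sprague-Grundy theorem, the Grundy value of a sum of games is the XOR of individual Grundy values.
Nim pile: Grundy value = 0. Running XOR: 0 XOR 0 = 0
coin game: Grundy value = 25. Running XOR: 0 XOR 25 = 25
subtraction game: Grundy value = 6. Running XOR: 25 XOR 6 = 31
The combined Grundy value is 31.

31


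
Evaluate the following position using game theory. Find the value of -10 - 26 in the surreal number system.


x = -10, y = 26
x - y = -10 - 26 = -36

-36


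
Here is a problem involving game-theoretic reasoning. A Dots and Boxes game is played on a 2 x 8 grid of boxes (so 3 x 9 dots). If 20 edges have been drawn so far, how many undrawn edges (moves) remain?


Grid: 2 x 8 boxes, i.e. 3 rows and 9 columns of dots.
Horizontal edges: (rows + 1) * cols = 3 * 8 = 24
Vertical edges: rows * (cols + 1) = 2 * 9 = 18
Total edges: 24 + 18 = 42
Edges drawn: 20
Remaining: 42 - 20 = 22

22


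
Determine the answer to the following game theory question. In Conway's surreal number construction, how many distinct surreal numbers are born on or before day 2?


Day 0: {|} = 0 is born. Count = 1.
Day n: the number of surreal numbers born by day n is 2^(n+1) - 1.
By day 0: 2^1 - 1 = 1
By day 1: 2^2 - 1 = 3
By day 2: 2^3 - 1 = 7
By day 2: 7 surreal numbers.

7


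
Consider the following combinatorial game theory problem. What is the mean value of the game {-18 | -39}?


Game = {-18 | -39}, a switch {a | b} with numbers a > b.
Its thermograph has left wall a - t and right wall b + t, which meet at t = (a - b)/2, where both equal (a + b)/2. So the mast (mean value) is at (a + b)/2.
Mean = (-18 + (-39))/2 = -57/2 = -57/2

-57/2


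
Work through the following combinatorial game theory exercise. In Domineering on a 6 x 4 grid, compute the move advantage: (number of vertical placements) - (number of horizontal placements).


Board is 6 x 4 (rows x cols).
Left (vertical) placements: (rows-1) * cols = 5 * 4 = 20
Right (horizontal) placements: rows * (cols-1) = 6 * 3 = 18
Advantage = Left - Right = 20 - 18 = 2

2


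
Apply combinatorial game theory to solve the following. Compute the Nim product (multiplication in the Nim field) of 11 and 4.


Nim multiplication is bilinear over XOR: (u XOR v) * w = (u*w) XOR (v*w).
So we split each operand into its bit components and XOR the pairwise Nim products.
11 = 1 + 2 + 8 (as XOR of powers of 2).
4 = 4 (as XOR of powers of 2).
Using the standard Nim-product table on single bits:
  2*2 = 3,   2*4 = 8,   2*8 = 12,
  4*4 = 6,   4*8 = 11,  8*8 = 13,
and  1*x = x (identity), k*l = l*k (commutative).
Pairwise Nim products:
  1 * 4 = 4
  2 * 4 = 8
  8 * 4 = 11
XOR them: 4 XOR 8 XOR 11 = 7.
Result: 11 * 4 = 7 (in Nim).

7


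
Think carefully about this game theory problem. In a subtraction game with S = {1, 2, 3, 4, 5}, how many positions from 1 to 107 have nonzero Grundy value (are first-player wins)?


Subtraction set S = {1, 2, 3, 4, 5}, so G(n) = n mod 6.
G(n) = 0 when n is a multiple of 6.
Multiples of 6 in [1, 107]: 17
N-positions (nonzero Grundy) = 107 - 17 = 90

90


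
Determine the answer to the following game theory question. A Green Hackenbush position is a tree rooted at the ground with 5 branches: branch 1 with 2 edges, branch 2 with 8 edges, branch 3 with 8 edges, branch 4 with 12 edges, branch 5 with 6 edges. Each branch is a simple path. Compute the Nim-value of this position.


The tree has 5 branches from the ground vertex.
In Green Hackenbush, the Nim-value of a simple path of length k is k.
Branch 1: length 2, Nim-value = 2
Branch 2: length 8, Nim-value = 8
Branch 3: length 8, Nim-value = 8
Branch 4: length 12, Nim-value = 12
Branch 5: length 6, Nim-value = 6
Total Nim-value = XOR of all branch values:
0 XOR 2 = 2
2 XOR 8 = 10
10 XOR 8 = 2
2 XOR 12 = 14
14 XOR 6 = 8
Nim-value of the tree = 8

8


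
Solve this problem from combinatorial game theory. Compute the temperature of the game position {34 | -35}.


The game is {34 | -35}, a switch {a | b} with numbers a > b.
Cooling {a | b} by t gives {a - t | b + t}, which stops being hot when a - t = b + t, i.e. at t = (a - b)/2. So the temperature of a switch is (a - b)/2.
Temperature = (Left option - Right option) / 2
= (34 - (-35)) / 2
= 69 / 2
= 69/2

69/2


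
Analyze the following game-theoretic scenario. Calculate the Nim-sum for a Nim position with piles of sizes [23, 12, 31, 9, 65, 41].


We need the XOR (exclusive or) of all pile sizes.
After XOR-ing pile 1 (size 23): 0 XOR 23 = 23
After XOR-ing pile 2 (size 12): 23 XOR 12 = 27
After XOR-ing pile 3 (size 31): 27 XOR 31 = 4
After XOR-ing pile 4 (size 9): 4 XOR 9 = 13
After XOR-ing pile 5 (size 65): 13 XOR 65 = 76
After XOR-ing pile 6 (size 41): 76 XOR 41 = 101
The Nim-value of this position is 101.

101


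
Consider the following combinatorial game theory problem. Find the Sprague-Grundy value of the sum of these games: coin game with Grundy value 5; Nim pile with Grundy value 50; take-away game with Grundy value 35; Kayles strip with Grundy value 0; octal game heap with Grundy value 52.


By the Sprague-Grundy theorem, the Grundy value of a sum of games is the XOR of individual Grundy values.
coin game: Grundy value = 5. Running XOR: 0 XOR 5 = 5
Nim pile: Grundy value = 50. Running XOR: 5 XOR 50 = 55
take-away game: Grundy value = 35. Running XOR: 55 XOR 35 = 20
Kayles strip: Grundy value = 0. Running XOR: 20 XOR 0 = 20
octal game heap: Grundy value = 52. Running XOR: 20 XOR 52 = 32
The combined Grundy value is 32.

32


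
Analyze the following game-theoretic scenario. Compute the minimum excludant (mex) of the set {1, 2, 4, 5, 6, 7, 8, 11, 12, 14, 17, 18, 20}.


Set = {1, 2, 4, 5, 6, 7, 8, 11, 12, 14, 17, 18, 20}
0 is NOT in the set. This is the mex.
mex = 0

0


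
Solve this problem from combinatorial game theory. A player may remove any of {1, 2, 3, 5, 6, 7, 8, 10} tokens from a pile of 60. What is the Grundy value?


The subtraction set is S = {1, 2, 3, 5, 6, 7, 8, 10}.
G(k) = mex{ G(k - s) : s in S, s <= k }. We compute iteratively: G(0) = 0.
G(1) = mex({0}) = 1
G(2) = mex({0, 1}) = 2
G(3) = mex({0, 1, 2}) = 3
G(4) = mex({1, 2, 3}) = 0
G(5) = mex({0, 2, 3}) = 1
G(6) = mex({0, 1, 3}) = 2
G(7) = mex({0, 1, 2}) = 3
G(8) = mex({0, 1, 2, 3}) = 4
G(9) = mex({0, 1, 2, 3, 4}) = 5
G(10) = mex({0, 1, 2, 3, 4, 5}) = 6
G(11) = mex({0, 1, 2, 3, 4, 5, 6}) = 7
G(12) = mex({0, 1, 2, 3, 5, 6, 7}) = 4
G(13) = mex({1, 2, 3, 4, 6, 7}) = 0
G(14) = mex({0, 2, 3, 4, 5, 7}) = 1
G(15) = mex({0, 1, 3, 4, 5, 6}) = 2
G(16) = mex({0, 1, 2, 4, 5, 6, 7}) = 3
G(17) = mex({1, 2, 3, 4, 5, 6, 7}) = 0
G(18) = mex({0, 2, 3, 4, 6, 7}) = 1
G(19) = mex({0, 1, 3, 4, 5, 7}) = 2
G(20) = mex({0, 1, 2, 4, 6}) = 3
G(21) = mex({0, 1, 2, 3, 7}) = 4
G(22) = mex({0, 1, 2, 3, 4}) = 5
Observe that G(13)..G(22) = 0, 1, 2, 3, 0, 1, 2, 3, 4, 5 repeats G(0)..G(9) = 0, 1, 2, 3, 0, 1, 2, 3, 4, 5.
For k >= max(S) = 10, G(k) is determined by the previous 10 values G(k-10)..G(k-1); a window of 10 consecutive values has recurred shifted by 13, so by induction G(k + 13) = G(k) for all k >= 0: the sequence is periodic from the start with period 13.
One period: G(0..12) = 0, 1, 2, 3, 0, 1, 2, 3, 4, 5, 6, 7, 4.
60 mod 13 = 8, so G(60) = G(8) = 4.

4


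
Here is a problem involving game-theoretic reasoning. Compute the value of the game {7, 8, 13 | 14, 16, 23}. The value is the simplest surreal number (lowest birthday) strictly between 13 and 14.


Left options: {7, 8, 13}, max = 13
Right options: {14, 16, 23}, min = 14
All options are numbers and max(Left) < min(Right), so by the simplicity theorem the value is the simplest (earliest-born) number strictly between 13 and 14.
No integer lies strictly between 13 and 14, so the value is the dyadic rational m/2^k in the interval with the smallest k (then m odd); search k = 1, 2, ...:
Denominator 2: 27/2 lies strictly between 13 and 14 -- found.
The simplest number in the interval is 27/2.
Game value = 27/2

27/2


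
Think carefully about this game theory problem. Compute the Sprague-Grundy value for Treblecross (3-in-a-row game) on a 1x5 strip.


Treblecross: place X on empty cells; 3-in-a-row wins.
Playing within two cells of an existing X lets the opponent win at once, so sensible play treats the cells i-2..i+2 around each X as dead. The player left with no safe cell loses, so this is a normal-play take-away game on strips of safe cells.
Placing X at cell i (0-indexed) of a strip of k safe cells leaves independent strips of sizes max(0, i-2) and max(0, k-i-3). Hence G(k) = mex{ G(max(0,i-2)) XOR G(max(0,k-i-3)) : 0 <= i < k }, with G(0) = 0.
G(1): splits (0,0):0^0=0 -> mex({0}) = 1
G(2): splits (0,0):0^0=0 -> mex({0}) = 1
G(3): splits (0,0):0^0=0 -> mex({0}) = 1
G(4): splits (0,1):0^1=1 (0,0):0^0=0 -> mex({0, 1}) = 2
G(5): splits (0,2):0^1=1 (0,1):0^1=1 (0,0):0^0=0 -> mex({0, 1}) = 2
Therefore G(5) = 2.

2


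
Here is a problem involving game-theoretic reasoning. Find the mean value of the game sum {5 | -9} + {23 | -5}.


G1 = {5 | -9}, G2 = {23 | -5}
Each is a switch {a | b} with numbers a > b; its mean value is (a + b)/2, and mean value is additive over game sums: m(G1 + G2) = m(G1) + m(G2).
Mean of G1 = (5 + (-9))/2 = -4/2 = -2
Mean of G2 = (23 + (-5))/2 = 18/2 = 9
Mean of G1 + G2 = -2 + 9 = 7

7


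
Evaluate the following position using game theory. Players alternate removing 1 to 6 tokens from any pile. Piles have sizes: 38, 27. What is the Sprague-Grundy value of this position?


Subtraction set: {1, 2, 3, 4, 5, 6}
For this subtraction set, G(n) = n mod 7 (period = max + 1 = 7).
Pile 1 (size 38): G(38) = 38 mod 7 = 3
Pile 2 (size 27): G(27) = 27 mod 7 = 6
Total Grundy value = XOR of all: 3 XOR 6 = 5

5


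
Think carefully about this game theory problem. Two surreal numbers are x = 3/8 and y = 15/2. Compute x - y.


x = 3/8, y = 15/2
Converting to common denominator: 8
x = 3/8, y = 60/8
x - y = 3/8 - 15/2 = -57/8

-57/8


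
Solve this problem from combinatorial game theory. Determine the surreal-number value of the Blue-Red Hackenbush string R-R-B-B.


Edges (from ground): R-R-B-B
By Berlekamp's sign-expansion rule, a Blue-Red Hackenbush stalk has the value of the surreal number whose sign sequence is the edge sequence with B -> + and R -> -.
Sign sequence: --++
Trace the sign expansion in the surreal number tree, starting from 0:
Edge 1: R (sign -) -> bounds (-inf, 0), value = -1
Edge 2: R (sign -) -> bounds (-inf, -1), value = -2
Edge 3: B (sign +) -> bounds (-2, -1), value = -3/2
Edge 4: B (sign +) -> bounds (-3/2, -1), value = -5/4
Game value = -5/4

-5/4


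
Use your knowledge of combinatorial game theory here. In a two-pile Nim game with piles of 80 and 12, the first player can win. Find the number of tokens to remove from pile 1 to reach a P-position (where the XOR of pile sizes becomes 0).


Piles: 80 and 12
Current XOR: 80 XOR 12 = 92 (non-zero, so this is an N-position).
To make the XOR zero, we need to find a move that balances the piles.
For pile 1 (size 80): target = 80 XOR 92 = 12
We reduce pile 1 from 80 to 12.
Tokens removed: 80 - 12 = 68
Verification: 12 XOR 12 = 0

68


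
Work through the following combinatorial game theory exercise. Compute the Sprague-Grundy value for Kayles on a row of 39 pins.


Kayles: a move removes 1 or 2 adjacent pins from a contiguous row.
Removing pins from a row of k leaves two independent rows (a, b) with a + b = k - 1 (one pin) or a + b = k - 2 (two pins); an end removal gives a = 0.
By Sprague-Grundy, G(k) = mex{ G(a) XOR G(b) } over all these splits. G(0) = 0.
G(1): splits (0,0):0^0=0 -> mex({0}) = 1
G(2): splits (0,1):0^1=1 (0,0):0^0=0 -> mex({0, 1}) = 2
G(3): splits (0,2):0^2=2 (1,1):1^1=0 (0,1):0^1=1 -> mex({0, 1, 2}) = 3
G(4): splits (0,3):0^3=3 (1,2):1^2=3 (0,2):0^2=2 (1,1):1^1=0 -> mex({0, 2, 3}) = 1
G(5): splits (0,4):0^1=1 (1,3):1^3=2 (2,2):2^2=0 (0,3):0^3=3 (1,2):1^2=3 -> mex({0, 1, 2, 3}) = 4
G(6) = mex({0, 1, 2, 4}) = 3
G(7) = mex({0, 1, 3, 4, 5}) = 2
G(8) = mex({0, 2, 3, 5, 6}) = 1
G(9) = mex({0, 1, 2, 3, 6, 7}) = 4
G(10) = mex({0, 1, 3, 4, 5, 7}) = 2
G(11) = mex({0, 1, 2, 3, 4, 5}) = 6
G(12) = mex({0, 1, 2, 3, 5, 6, 7}) = 4
G(13) = mex({0, 2, 3, 4, 6, 7}) = 1
G(14) = mex({0, 1, 4, 5, 6, 7}) = 2
G(15) = mex({0, 1, 2, 3, 4, 5, 6}) = 7
G(16) = mex({0, 2, 3, 5, 6, 7}) = 1
G(17) = mex({0, 1, 2, 3, 5, 6, 7}) = 4
G(18) = mex({0, 1, 2, 4, 5, 6}) = 3
G(19) = mex({0, 1, 3, 4, 5, 7}) = 2
G(20) = mex({0, 2, 3, 4, 5, 6, 7}) = 1
G(21) = mex({0, 1, 2, 3, 5, 6, 7}) = 4
G(22) = mex({0, 1, 2, 3, 4, 5, 7}) = 6
G(23) = mex({0, 1, 2, 3, 4, 5, 6}) = 7
G(24) = mex({0, 1, 2, 3, 5, 6, 7}) = 4
G(25) = mex({0, 2, 3, 4, 6, 7}) = 1
G(26) = mex({0, 1, 3, 4, 5, 6, 7}) = 2
G(27) = mex({0, 1, 2, 3, 4, 5, 6, 7}) = 8
G(28) = mex({0, 1, 2, 3, 4, 6, 7, 8}) = 5
G(29) = mex({0, 1, 2, 3, 5, 6, 7, 8, 9}) = 4
G(30) = mex({0, 1, 2, 3, 4, 5, 6, 9, 10}) = 7
G(31) = mex({0, 1, 3, 4, 5, 7, 10, 11}) = 2
G(32) = mex({0, 2, 3, 4, 5, 6, 7, 9, 11}) = 1
G(33) = mex({0, 1, 2, 3, 4, 5, 6, 7, 9, 12}) = 8
G(34) = mex({0, 1, 2, 3, 4, 5, 7, 8, 11, 12}) = 6
G(35) = mex({0, 1, 2, 3, 4, 5, 6, 8, 9, 10, 11}) = 7
G(36) = mex({0, 1, 2, 3, 5, 6, 7, 9, 10}) = 4
G(37) = mex({0, 2, 3, 4, 6, 7, 9, 10, 11, 12}) = 1
G(38) = mex({0, 1, 3, 4, 5, 6, 7, 9, 10, 11, 12}) = 2
G(39) = mex({0, 1, 2, 4, 5, 6, 7, 9, 10, 12, 14}) = 3
Therefore G(39) = 3.

3


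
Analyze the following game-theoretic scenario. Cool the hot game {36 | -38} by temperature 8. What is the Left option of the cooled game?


Original game: {36 | -38} (a switch {a | b} with a > b).
Cooling by t (for t below the temperature (a - b)/2 = 37) taxes each move by t: {a | b} cooled by t is {a - t | b + t}.
Cooling amount: t = 8
Cooled Left option: 36 - 8 = 28
Cooled Right option: -38 + 8 = -30
Cooled game: {28 | -30}
Left option = 28

28


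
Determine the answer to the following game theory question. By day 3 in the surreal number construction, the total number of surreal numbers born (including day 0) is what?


Day 0: {|} = 0 is born. Count = 1.
Day n: the number of surreal numbers born by day n is 2^(n+1) - 1.
By day 0: 2^1 - 1 = 1
By day 1: 2^2 - 1 = 3
By day 2: 2^3 - 1 = 7
By day 3: 2^4 - 1 = 15
By day 3: 15 surreal numbers.

15


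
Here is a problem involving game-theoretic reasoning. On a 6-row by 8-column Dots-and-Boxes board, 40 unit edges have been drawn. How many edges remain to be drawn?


Grid: 6 x 8 boxes, i.e. 7 rows and 9 columns of dots.
Horizontal edges: (rows + 1) * cols = 7 * 8 = 56
Vertical edges: rows * (cols + 1) = 6 * 9 = 54
Total edges: 56 + 54 = 110
Edges drawn: 40
Remaining: 110 - 40 = 70

70


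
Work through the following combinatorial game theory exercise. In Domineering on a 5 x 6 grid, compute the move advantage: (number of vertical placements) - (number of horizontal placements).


Board is 5 x 6 (rows x cols).
Left (vertical) placements: (rows-1) * cols = 4 * 6 = 24
Right (horizontal) placements: rows * (cols-1) = 5 * 5 = 25
Advantage = Left - Right = 24 - 25 = -1

-1


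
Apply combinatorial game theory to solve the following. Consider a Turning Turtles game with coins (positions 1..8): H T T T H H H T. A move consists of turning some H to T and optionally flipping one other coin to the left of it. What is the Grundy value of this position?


Coins: H T T T H H H T
Key fact: a single head at position k behaves exactly like a Nim heap of size k (turning it to T and optionally flipping a coin at j < k corresponds to moving the heap from k to j, or to 0), and heads combine as a disjunctive sum (two heads at the same place would cancel, matching j XOR j = 0). So the Nim-value is the XOR of the 1-indexed positions of the heads.
Face-up positions (1-indexed): [1, 5, 6, 7]
XOR 0 with 1: 0 XOR 1 = 1
XOR 1 with 5: 1 XOR 5 = 4
XOR 4 with 6: 4 XOR 6 = 2
XOR 2 with 7: 2 XOR 7 = 5
Nim-value = 5

5


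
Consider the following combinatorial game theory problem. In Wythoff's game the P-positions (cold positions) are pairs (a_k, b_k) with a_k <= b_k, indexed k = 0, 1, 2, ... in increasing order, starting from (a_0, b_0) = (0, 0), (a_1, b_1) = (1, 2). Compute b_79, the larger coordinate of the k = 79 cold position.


By Wythoff's theorem, a_k = floor(k * phi) and b_k = floor(k * phi^2) = a_k + k, where phi = (1 + sqrt(5))/2 is the golden ratio.
phi = (1 + sqrt(5))/2 = 1.618034
phi^2 = phi + 1 = 2.618034
k = 79
k * phi^2 = 79 * 2.618034 = 206.824685
b_79 = floor(k * phi^2) = 206 (check: a_79 + k = 127 + 79 = 206)

206


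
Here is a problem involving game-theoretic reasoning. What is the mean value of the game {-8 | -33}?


Game = {-8 | -33}, a switch {a | b} with numbers a > b.
Its thermograph has left wall a - t and right wall b + t, which meet at t = (a - b)/2, where both equal (a + b)/2. So the mast (mean value) is at (a + b)/2.
Mean = (-8 + (-33))/2 = -41/2 = -41/2

-41/2


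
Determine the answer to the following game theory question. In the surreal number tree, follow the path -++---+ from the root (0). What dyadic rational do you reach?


Sign expansion: -++---+
Rule: track bounds (lo, hi), initially (-inf, +inf). On '+', the current value becomes lo and we move to the simplest number in (value, hi): value + 1 if hi = +inf, otherwise the midpoint (value + hi)/2. On '-', the current value becomes hi and we move to value - 1 if lo = -inf, otherwise the midpoint (lo + value)/2.
Start at 0.
Step 1: sign = -, move left. Bounds: (-inf, 0). Value = -1
Step 2: sign = +, move right. Bounds: (-1, 0). Value = -1/2
Step 3: sign = +, move right. Bounds: (-1/2, 0). Value = -1/4
Step 4: sign = -, move left. Bounds: (-1/2, -1/4). Value = -3/8
Step 5: sign = -, move left. Bounds: (-1/2, -3/8). Value = -7/16
Step 6: sign = -, move left. Bounds: (-1/2, -7/16). Value = -15/32
Step 7: sign = +, move right. Bounds: (-15/32, -7/16). Value = -29/64
The surreal number with sign expansion -++---+ is -29/64.

-29/64


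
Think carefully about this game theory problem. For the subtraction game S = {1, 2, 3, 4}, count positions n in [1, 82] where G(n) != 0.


Subtraction set S = {1, 2, 3, 4}, so G(n) = n mod 5.
G(n) = 0 when n is a multiple of 5.
Multiples of 5 in [1, 82]: 16
N-positions (nonzero Grundy) = 82 - 16 = 66

66


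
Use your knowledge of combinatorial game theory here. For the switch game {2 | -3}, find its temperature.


The game is {2 | -3}, a switch {a | b} with numbers a > b.
Cooling {a | b} by t gives {a - t | b + t}, which stops being hot when a - t = b + t, i.e. at t = (a - b)/2. So the temperature of a switch is (a - b)/2.
Temperature = (Left option - Right option) / 2
= (2 - (-3)) / 2
= 5 / 2
= 5/2

5/2


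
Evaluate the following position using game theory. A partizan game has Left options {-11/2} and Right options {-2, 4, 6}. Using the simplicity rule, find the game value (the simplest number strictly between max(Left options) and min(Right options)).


Left options: {-11/2}, max = -11/2
Right options: {-2, 4, 6}, min = -2
All options are numbers and max(Left) < min(Right), so by the simplicity theorem the value is the simplest (earliest-born) number strictly between -11/2 and -2.
Integers -5 through -3 all lie strictly between -11/2 and -2.
Among integers, the simplest (lowest birthday = smallest |n|; 0 is born on day 0, +-n on day n) is -3.
No non-integer in the interval can be simpler: if x is a non-integer in the interval, then floor(x) or ceil(x) also lies in the interval (the interval contains an integer), and both are proper prefixes of x's sign expansion, i.e. born earlier. So the game value is -3.
Game value = -3

-3


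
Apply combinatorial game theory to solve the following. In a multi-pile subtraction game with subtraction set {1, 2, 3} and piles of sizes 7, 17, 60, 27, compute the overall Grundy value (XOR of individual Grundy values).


Subtraction set: {1, 2, 3}
For this subtraction set, G(n) = n mod 4 (period = max + 1 = 4).
Pile 1 (size 7): G(7) = 7 mod 4 = 3
Pile 2 (size 17): G(17) = 17 mod 4 = 1
Pile 3 (size 60): G(60) = 60 mod 4 = 0
Pile 4 (size 27): G(27) = 27 mod 4 = 3
Total Grundy value = XOR of all: 3 XOR 1 XOR 0 XOR 3 = 1

1


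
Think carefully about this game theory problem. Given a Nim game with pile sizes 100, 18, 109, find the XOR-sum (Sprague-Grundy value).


We need the XOR (exclusive or) of all pile sizes.
After XOR-ing pile 1 (size 100): 0 XOR 100 = 100
After XOR-ing pile 2 (size 18): 100 XOR 18 = 118
After XOR-ing pile 3 (size 109): 118 XOR 109 = 27
The Nim-value of this position is 27.

27


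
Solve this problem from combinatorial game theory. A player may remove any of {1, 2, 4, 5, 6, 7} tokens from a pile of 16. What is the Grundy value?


The subtraction set is S = {1, 2, 4, 5, 6, 7}.
G(k) = mex{ G(k - s) : s in S, s <= k }. We compute iteratively: G(0) = 0.
G(1) = mex({0}) = 1
G(2) = mex({0, 1}) = 2
G(3) = mex({1, 2}) = 0
G(4) = mex({0, 2}) = 1
G(5) = mex({0, 1}) = 2
G(6) = mex({0, 1, 2}) = 3
G(7) = mex({0, 1, 2, 3}) = 4
G(8) = mex({0, 1, 2, 3, 4}) = 5
G(9) = mex({0, 1, 2, 4, 5}) = 3
G(10) = mex({0, 1, 2, 3, 5}) = 4
G(11) = mex({1, 2, 3, 4}) = 0
G(12) = mex({0, 2, 3, 4, 5}) = 1
G(13) = mex({0, 1, 3, 4, 5}) = 2
G(14) = mex({1, 2, 3, 4, 5}) = 0
G(15) = mex({0, 2, 3, 4, 5}) = 1
G(16) = mex({0, 1, 3, 4}) = 2
Therefore G(16) = 2.

2


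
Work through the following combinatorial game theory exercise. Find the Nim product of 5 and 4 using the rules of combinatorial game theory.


Nim multiplication is bilinear over XOR: (u XOR v) * w = (u*w) XOR (v*w).
So we split each operand into its bit components and XOR the pairwise Nim products.
5 = 1 + 4 (as XOR of powers of 2).
4 = 4 (as XOR of powers of 2).
Using the standard Nim-product table on single bits:
  2*2 = 3,   2*4 = 8,   2*8 = 12,
  4*4 = 6,   4*8 = 11,  8*8 = 13,
and  1*x = x (identity), k*l = l*k (commutative).
Pairwise Nim products:
  1 * 4 = 4
  4 * 4 = 6
XOR them: 4 XOR 6 = 2.
Result: 5 * 4 = 2 (in Nim).

2


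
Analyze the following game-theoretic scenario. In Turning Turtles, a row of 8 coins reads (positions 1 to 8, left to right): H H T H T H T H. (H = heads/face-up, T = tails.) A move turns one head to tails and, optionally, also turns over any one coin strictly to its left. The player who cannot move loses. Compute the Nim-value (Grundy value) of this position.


Coins: H H T H T H T H
Key fact: a single head at position k behaves exactly like a Nim heap of size k (turning it to T and optionally flipping a coin at j < k corresponds to moving the heap from k to j, or to 0), and heads combine as a disjunctive sum (two heads at the same place would cancel, matching j XOR j = 0). So the Nim-value is the XOR of the 1-indexed positions of the heads.
Face-up positions (1-indexed): [1, 2, 4, 6, 8]
XOR 0 with 1: 0 XOR 1 = 1
XOR 1 with 2: 1 XOR 2 = 3
XOR 3 with 4: 3 XOR 4 = 7
XOR 7 with 6: 7 XOR 6 = 1
XOR 1 with 8: 1 XOR 8 = 9
Nim-value = 9

9


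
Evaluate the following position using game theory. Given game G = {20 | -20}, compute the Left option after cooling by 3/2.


Original game: {20 | -20} (a switch {a | b} with a > b).
Cooling by t (for t below the temperature (a - b)/2 = 20) taxes each move by t: {a | b} cooled by t is {a - t | b + t}.
Cooling amount: t = 3/2
Cooled Left option: 20 - 3/2 = 37/2
Cooled Right option: -20 + 3/2 = -37/2
Cooled game: {37/2 | -37/2}
Left option = 37/2

37/2


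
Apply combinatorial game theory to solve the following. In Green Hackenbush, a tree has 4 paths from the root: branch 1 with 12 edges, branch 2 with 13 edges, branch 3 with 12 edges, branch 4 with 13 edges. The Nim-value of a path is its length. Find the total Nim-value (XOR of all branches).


The tree has 4 branches from the ground vertex.
In Green Hackenbush, the Nim-value of a simple path of length k is k.
Branch 1: length 12, Nim-value = 12
Branch 2: length 13, Nim-value = 13
Branch 3: length 12, Nim-value = 12
Branch 4: length 13, Nim-value = 13
Total Nim-value = XOR of all branch values:
0 XOR 12 = 12
12 XOR 13 = 1
1 XOR 12 = 13
13 XOR 13 = 0
Nim-value of the tree = 0

0


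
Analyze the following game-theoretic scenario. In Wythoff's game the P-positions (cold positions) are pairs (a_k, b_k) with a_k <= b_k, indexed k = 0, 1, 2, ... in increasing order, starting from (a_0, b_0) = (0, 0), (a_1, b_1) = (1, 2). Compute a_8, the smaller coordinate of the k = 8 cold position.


By Wythoff's theorem, a_k = floor(k * phi) and b_k = floor(k * phi^2) = a_k + k, where phi = (1 + sqrt(5))/2 is the golden ratio.
phi = (1 + sqrt(5))/2 = 1.618034
k = 8
k * phi = 8 * 1.618034 = 12.944272
a_8 = floor(k * phi) = 12

12


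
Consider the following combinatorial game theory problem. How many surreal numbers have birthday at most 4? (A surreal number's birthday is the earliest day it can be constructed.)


Day 0: {|} = 0 is born. Count = 1.
Day n: the number of surreal numbers born by day n is 2^(n+1) - 1.
By day 0: 2^1 - 1 = 1
By day 1: 2^2 - 1 = 3
By day 2: 2^3 - 1 = 7
By day 3: 2^4 - 1 = 15
By day 4: 2^5 - 1 = 31
By day 4: 31 surreal numbers.

31


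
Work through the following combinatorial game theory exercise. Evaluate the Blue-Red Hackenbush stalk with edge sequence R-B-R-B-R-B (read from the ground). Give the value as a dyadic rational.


Edges (from ground): R-B-R-B-R-B
By Berlekamp's sign-expansion rule, a Blue-Red Hackenbush stalk has the value of the surreal number whose sign sequence is the edge sequence with B -> + and R -> -.
Sign sequence: -+-+-+
Trace the sign expansion in the surreal number tree, starting from 0:
Edge 1: R (sign -) -> bounds (-inf, 0), value = -1
Edge 2: B (sign +) -> bounds (-1, 0), value = -1/2
Edge 3: R (sign -) -> bounds (-1, -1/2), value = -3/4
Edge 4: B (sign +) -> bounds (-3/4, -1/2), value = -5/8
Edge 5: R (sign -) -> bounds (-3/4, -5/8), value = -11/16
Edge 6: B (sign +) -> bounds (-11/16, -5/8), value = -21/32
Game value = -21/32

-21/32


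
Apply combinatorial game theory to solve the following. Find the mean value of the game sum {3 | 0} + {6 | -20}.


G1 = {3 | 0}, G2 = {6 | -20}
Each is a switch {a | b} with numbers a > b; its mean value is (a + b)/2, and mean value is additive over game sums: m(G1 + G2) = m(G1) + m(G2).
Mean of G1 = (3 + (0))/2 = 3/2 = 3/2
Mean of G2 = (6 + (-20))/2 = -14/2 = -7
Mean of G1 + G2 = 3/2 + -7 = -11/2

-11/2


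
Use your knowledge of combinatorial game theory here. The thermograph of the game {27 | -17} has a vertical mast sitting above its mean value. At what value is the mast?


Game = {27 | -17}, a switch {a | b} with numbers a > b.
Its thermograph has left wall a - t and right wall b + t, which meet at t = (a - b)/2, where both equal (a + b)/2. So the mast (mean value) is at (a + b)/2.
Mean = (27 + (-17))/2 = 10/2 = 5

5


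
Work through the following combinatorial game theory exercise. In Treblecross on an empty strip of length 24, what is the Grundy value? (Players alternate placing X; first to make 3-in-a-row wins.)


Treblecross: place X on empty cells; 3-in-a-row wins.
Playing within two cells of an existing X lets the opponent win at once, so sensible play treats the cells i-2..i+2 around each X as dead. The player left with no safe cell loses, so this is a normal-play take-away game on strips of safe cells.
Placing X at cell i (0-indexed) of a strip of k safe cells leaves independent strips of sizes max(0, i-2) and max(0, k-i-3). Hence G(k) = mex{ G(max(0,i-2)) XOR G(max(0,k-i-3)) : 0 <= i < k }, with G(0) = 0.
G(1): splits (0,0):0^0=0 -> mex({0}) = 1
G(2): splits (0,0):0^0=0 -> mex({0}) = 1
G(3): splits (0,0):0^0=0 -> mex({0}) = 1
G(4): splits (0,1):0^1=1 (0,0):0^0=0 -> mex({0, 1}) = 2
G(5): splits (0,2):0^1=1 (0,1):0^1=1 (0,0):0^0=0 -> mex({0, 1}) = 2
G(6) = mex({1}) = 0
G(7) = mex({0, 1, 2}) = 3
G(8) = mex({0, 1, 2}) = 3
G(9) = mex({0, 2}) = 1
G(10) = mex({0, 2, 3}) = 1
G(11) = mex({0, 3}) = 1
G(12) = mex({1, 3}) = 0
G(13) = mex({0, 1, 2, 3}) = 4
G(14) = mex({0, 1, 2}) = 3
G(15) = mex({0, 1, 2}) = 3
G(16) = mex({0, 1, 2, 4}) = 3
G(17) = mex({0, 1, 3, 4}) = 2
G(18) = mex({0, 1, 3, 4}) = 2
G(19) = mex({0, 1, 3, 5}) = 2
G(20) = mex({0, 1, 2, 3, 5}) = 4
G(21) = mex({0, 1, 2, 3, 5}) = 4
G(22) = mex({1, 2, 6}) = 0
G(23) = mex({0, 1, 2, 3, 4, 6}) = 5
G(24) = mex({0, 1, 2, 3, 4}) = 5
Therefore G(24) = 5.

5


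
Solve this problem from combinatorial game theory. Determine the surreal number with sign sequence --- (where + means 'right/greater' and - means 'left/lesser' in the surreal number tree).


Sign expansion: ---
Rule: track bounds (lo, hi), initially (-inf, +inf). On '+', the current value becomes lo and we move to the simplest number in (value, hi): value + 1 if hi = +inf, otherwise the midpoint (value + hi)/2. On '-', the current value becomes hi and we move to value - 1 if lo = -inf, otherwise the midpoint (lo + value)/2.
Start at 0.
Step 1: sign = -, move left. Bounds: (-inf, 0). Value = -1
Step 2: sign = -, move left. Bounds: (-inf, -1). Value = -2
Step 3: sign = -, move left. Bounds: (-inf, -2). Value = -3
The surreal number with sign expansion --- is -3.

-3


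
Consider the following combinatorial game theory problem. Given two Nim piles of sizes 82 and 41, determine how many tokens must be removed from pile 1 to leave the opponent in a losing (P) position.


Piles: 82 and 41
Current XOR: 82 XOR 41 = 123 (non-zero, so this is an N-position).
To make the XOR zero, we need to find a move that balances the piles.
For pile 1 (size 82): target = 82 XOR 123 = 41
We reduce pile 1 from 82 to 41.
Tokens removed: 82 - 41 = 41
Verification: 41 XOR 41 = 0

41


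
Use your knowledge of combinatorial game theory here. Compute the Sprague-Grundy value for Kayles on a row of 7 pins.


Kayles: a move removes 1 or 2 adjacent pins from a contiguous row.
Removing pins from a row of k leaves two independent rows (a, b) with a + b = k - 1 (one pin) or a + b = k - 2 (two pins); an end removal gives a = 0.
By Sprague-Grundy, G(k) = mex{ G(a) XOR G(b) } over all these splits. G(0) = 0.
G(1): splits (0,0):0^0=0 -> mex({0}) = 1
G(2): splits (0,1):0^1=1 (0,0):0^0=0 -> mex({0, 1}) = 2
G(3): splits (0,2):0^2=2 (1,1):1^1=0 (0,1):0^1=1 -> mex({0, 1, 2}) = 3
G(4): splits (0,3):0^3=3 (1,2):1^2=3 (0,2):0^2=2 (1,1):1^1=0 -> mex({0, 2, 3}) = 1
G(5): splits (0,4):0^1=1 (1,3):1^3=2 (2,2):2^2=0 (0,3):0^3=3 (1,2):1^2=3 -> mex({0, 1, 2, 3}) = 4
G(6) = mex({0, 1, 2, 4}) = 3
G(7) = mex({0, 1, 3, 4, 5}) = 2
Therefore G(7) = 2.

2
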